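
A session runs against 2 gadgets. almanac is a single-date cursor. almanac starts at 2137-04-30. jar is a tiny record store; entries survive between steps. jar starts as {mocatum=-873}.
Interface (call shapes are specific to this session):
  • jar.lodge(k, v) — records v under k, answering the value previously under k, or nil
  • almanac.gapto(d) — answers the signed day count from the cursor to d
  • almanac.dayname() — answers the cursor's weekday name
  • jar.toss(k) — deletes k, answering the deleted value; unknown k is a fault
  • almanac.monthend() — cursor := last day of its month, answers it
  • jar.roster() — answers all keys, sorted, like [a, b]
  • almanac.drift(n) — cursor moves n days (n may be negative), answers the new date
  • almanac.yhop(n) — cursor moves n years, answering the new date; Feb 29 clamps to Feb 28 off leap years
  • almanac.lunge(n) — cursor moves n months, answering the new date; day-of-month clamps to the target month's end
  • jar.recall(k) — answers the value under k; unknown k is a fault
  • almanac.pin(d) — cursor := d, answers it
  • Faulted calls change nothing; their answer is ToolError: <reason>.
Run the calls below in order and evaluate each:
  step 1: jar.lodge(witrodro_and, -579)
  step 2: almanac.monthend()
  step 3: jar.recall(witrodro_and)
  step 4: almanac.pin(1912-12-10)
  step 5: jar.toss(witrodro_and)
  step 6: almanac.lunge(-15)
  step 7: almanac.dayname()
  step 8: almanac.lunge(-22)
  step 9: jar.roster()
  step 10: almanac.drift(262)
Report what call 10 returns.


Answer: 1910-07-30

Derivation:
Do: jar.lodge[k=witrodro_and; v=-579]
See: nil
Do: almanac.monthend[]
See: 2137-04-30
Do: jar.recall[k=witrodro_and]
See: -579
Do: almanac.pin[d=1912-12-10]
See: 1912-12-10
Do: jar.toss[k=witrodro_and]
See: -579
Do: almanac.lunge[n=-15]
See: 1911-09-10
Do: almanac.dayname[]
See: Sunday
Do: almanac.lunge[n=-22]
See: 1909-11-10
Do: jar.roster[]
See: [mocatum]
Do: almanac.drift[n=262]
See: 1910-07-30


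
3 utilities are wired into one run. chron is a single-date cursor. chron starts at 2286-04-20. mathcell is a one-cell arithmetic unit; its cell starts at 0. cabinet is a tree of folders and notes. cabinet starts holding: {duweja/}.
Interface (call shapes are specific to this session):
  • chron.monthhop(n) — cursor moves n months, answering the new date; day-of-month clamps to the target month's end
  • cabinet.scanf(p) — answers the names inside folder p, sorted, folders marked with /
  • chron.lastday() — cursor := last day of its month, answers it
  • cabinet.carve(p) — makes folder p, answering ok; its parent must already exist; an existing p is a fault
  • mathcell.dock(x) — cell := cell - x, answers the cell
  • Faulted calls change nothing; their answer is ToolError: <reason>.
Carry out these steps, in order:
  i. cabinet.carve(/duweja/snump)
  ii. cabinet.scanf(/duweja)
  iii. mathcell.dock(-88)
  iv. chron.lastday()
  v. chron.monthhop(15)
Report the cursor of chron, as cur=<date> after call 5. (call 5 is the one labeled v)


# cabinet.carve(/duweja/snump) : ok
# cabinet.scanf(/duweja) : [snump/]
# mathcell.dock(-88) : 88
# chron.lastday() : 2286-04-30
# chron.monthhop(15) : 2287-07-30

Answer: cur=2287-07-30


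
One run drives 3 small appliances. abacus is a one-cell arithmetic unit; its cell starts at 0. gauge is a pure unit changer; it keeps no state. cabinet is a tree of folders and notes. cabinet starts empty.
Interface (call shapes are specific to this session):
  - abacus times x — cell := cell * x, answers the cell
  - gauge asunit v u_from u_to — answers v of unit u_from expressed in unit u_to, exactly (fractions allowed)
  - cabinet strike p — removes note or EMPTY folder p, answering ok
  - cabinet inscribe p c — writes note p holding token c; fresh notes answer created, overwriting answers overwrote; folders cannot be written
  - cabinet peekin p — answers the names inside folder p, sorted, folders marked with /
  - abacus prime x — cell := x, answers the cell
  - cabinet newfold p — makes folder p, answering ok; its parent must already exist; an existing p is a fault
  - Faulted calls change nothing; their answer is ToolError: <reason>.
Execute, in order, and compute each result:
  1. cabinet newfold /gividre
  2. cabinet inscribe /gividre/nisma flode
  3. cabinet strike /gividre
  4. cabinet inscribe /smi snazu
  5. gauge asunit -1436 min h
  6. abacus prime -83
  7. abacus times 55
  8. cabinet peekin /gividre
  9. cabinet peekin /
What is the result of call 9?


% cabinet newfold(p=/gividre) => ok
% cabinet inscribe(p=/gividre/nisma, c=flode) => created
% cabinet strike(p=/gividre) => ToolError: not empty
% cabinet inscribe(p=/smi, c=snazu) => created
% gauge asunit(v=-1436, u_from=min, u_to=h) => -359/15
% abacus prime(x=-83) => -83
% abacus times(x=55) => -4565
% cabinet peekin(p=/gividre) => [nisma]
% cabinet peekin(p=/) => [gividre/, smi]

Answer: [gividre/, smi]


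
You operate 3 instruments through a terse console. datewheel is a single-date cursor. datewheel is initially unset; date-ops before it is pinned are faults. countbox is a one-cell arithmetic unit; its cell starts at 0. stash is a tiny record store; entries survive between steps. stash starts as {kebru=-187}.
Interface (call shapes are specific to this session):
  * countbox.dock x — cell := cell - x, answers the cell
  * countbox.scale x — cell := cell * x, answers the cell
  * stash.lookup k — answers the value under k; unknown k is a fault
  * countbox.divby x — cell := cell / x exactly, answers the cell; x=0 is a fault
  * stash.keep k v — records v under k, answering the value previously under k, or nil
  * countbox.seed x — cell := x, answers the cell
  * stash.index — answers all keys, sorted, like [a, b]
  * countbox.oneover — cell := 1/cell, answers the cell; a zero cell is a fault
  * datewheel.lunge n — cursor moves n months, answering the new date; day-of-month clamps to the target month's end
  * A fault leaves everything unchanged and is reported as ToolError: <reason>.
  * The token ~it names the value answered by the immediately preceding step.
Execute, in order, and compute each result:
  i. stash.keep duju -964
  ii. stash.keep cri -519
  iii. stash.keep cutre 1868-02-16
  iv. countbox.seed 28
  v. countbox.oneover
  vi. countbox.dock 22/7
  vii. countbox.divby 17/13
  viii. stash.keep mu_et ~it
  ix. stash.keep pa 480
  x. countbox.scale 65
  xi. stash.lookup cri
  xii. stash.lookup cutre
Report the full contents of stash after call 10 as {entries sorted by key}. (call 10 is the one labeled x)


==> keep(k=duju, v=-964)
<== nil
==> keep(k=cri, v=-519)
<== nil
==> keep(k=cutre, v=1868-02-16)
<== nil
==> seed(x=28)
<== 28
==> oneover()
<== 1/28
==> dock(x=22/7)
<== -87/28
==> divby(x=17/13)
<== -1131/476
==> keep(k=mu_et, v=~it)
<== nil
==> keep(k=pa, v=480)
<== nil
==> scale(x=65)
<== -73515/476
==> lookup(k=cri)
<== -519
==> lookup(k=cutre)
<== 1868-02-16

Answer: {cri=-519, cutre=1868-02-16, duju=-964, kebru=-187, mu_et=-1131/476, pa=480}


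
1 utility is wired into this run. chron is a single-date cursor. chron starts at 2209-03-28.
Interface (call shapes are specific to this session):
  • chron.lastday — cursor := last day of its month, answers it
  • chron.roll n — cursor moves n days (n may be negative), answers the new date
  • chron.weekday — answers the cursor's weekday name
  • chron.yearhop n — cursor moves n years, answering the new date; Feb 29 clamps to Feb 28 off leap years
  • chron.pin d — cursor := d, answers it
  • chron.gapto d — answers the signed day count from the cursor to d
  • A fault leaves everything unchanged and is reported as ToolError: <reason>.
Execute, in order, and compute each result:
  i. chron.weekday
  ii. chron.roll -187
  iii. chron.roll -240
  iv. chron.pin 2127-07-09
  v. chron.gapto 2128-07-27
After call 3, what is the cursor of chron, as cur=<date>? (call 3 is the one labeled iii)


Answer: cur=2208-01-26

Derivation:
;; 1. chron.weekday() == Tuesday
;; 2. chron.roll(n=-187) == 2208-09-22
;; 3. chron.roll(n=-240) == 2208-01-26
;; 4. chron.pin(d=2127-07-09) == 2127-07-09
;; 5. chron.gapto(d=2128-07-27) == 384


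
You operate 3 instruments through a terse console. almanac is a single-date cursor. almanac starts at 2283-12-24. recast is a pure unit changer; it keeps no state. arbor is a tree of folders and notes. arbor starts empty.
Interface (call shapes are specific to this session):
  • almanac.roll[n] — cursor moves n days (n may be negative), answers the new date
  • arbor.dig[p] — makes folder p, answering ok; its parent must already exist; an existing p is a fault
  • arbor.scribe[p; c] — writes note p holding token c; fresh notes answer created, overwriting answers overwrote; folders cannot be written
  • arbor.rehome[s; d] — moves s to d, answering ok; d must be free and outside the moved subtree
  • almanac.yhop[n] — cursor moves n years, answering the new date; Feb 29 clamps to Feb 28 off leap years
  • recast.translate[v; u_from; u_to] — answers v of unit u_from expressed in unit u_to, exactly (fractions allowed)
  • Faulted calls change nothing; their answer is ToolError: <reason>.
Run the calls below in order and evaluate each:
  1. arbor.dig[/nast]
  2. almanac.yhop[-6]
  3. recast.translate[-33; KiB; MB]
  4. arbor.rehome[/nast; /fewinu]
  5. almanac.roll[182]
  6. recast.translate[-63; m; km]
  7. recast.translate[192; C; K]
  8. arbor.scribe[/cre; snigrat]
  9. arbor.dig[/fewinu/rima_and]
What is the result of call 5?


-- 1. arbor.dig(/nast) => ok
-- 2. almanac.yhop(-6) => 2277-12-24
-- 3. recast.translate(-33, KiB, MB) => -528/15625
-- 4. arbor.rehome(/nast, /fewinu) => ok
-- 5. almanac.roll(182) => 2278-06-24
-- 6. recast.translate(-63, m, km) => -63/1000
-- 7. recast.translate(192, C, K) => 9303/20
-- 8. arbor.scribe(/cre, snigrat) => created
-- 9. arbor.dig(/fewinu/rima_and) => ok

Answer: 2278-06-24


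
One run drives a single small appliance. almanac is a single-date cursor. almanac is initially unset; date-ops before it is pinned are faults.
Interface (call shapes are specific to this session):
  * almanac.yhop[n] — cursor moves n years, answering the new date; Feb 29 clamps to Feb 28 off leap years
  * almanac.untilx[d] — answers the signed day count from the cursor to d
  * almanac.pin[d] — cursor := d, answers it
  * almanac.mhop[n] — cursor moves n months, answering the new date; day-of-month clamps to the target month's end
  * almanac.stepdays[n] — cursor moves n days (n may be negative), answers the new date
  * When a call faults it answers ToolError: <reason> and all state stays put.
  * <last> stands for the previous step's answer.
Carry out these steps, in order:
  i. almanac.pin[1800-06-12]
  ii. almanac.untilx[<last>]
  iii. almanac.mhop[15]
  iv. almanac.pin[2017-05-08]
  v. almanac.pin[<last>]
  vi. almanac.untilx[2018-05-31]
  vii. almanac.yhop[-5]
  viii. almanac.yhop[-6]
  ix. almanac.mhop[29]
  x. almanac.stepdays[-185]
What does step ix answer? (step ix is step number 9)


-- 1. pin(d: 1800-06-12) -> 1800-06-12
-- 2. untilx(d: <last>) -> 0
-- 3. mhop(n: 15) -> 1801-09-12
-- 4. pin(d: 2017-05-08) -> 2017-05-08
-- 5. pin(d: <last>) -> 2017-05-08
-- 6. untilx(d: 2018-05-31) -> 388
-- 7. yhop(n: -5) -> 2012-05-08
-- 8. yhop(n: -6) -> 2006-05-08
-- 9. mhop(n: 29) -> 2008-10-08
-- 10. stepdays(n: -185) -> 2008-04-06

Answer: 2008-10-08


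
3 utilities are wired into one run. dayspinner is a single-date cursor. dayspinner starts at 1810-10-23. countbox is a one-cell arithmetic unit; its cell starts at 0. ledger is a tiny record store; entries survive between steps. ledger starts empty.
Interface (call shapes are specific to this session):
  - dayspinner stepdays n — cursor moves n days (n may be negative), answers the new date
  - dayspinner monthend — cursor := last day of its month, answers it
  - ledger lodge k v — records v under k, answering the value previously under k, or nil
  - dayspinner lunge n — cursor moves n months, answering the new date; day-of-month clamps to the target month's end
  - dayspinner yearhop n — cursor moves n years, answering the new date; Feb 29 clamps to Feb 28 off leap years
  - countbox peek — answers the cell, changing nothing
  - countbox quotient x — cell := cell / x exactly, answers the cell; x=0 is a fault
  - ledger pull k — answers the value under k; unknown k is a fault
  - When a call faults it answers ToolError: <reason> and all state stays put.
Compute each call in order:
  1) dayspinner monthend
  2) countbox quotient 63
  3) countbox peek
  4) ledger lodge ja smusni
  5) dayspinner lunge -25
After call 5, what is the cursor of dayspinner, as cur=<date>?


Answer: cur=1808-09-30

Derivation:
Next I call dayspinner monthend(), and see 1810-10-31.
Calling countbox quotient passing x='63', → 0.
Calling countbox peek(), yielding 0.
I run ledger lodge passing k='ja', v='smusni', and observe nil.
Now I run dayspinner lunge passing n='-25', and see 1808-09-30.


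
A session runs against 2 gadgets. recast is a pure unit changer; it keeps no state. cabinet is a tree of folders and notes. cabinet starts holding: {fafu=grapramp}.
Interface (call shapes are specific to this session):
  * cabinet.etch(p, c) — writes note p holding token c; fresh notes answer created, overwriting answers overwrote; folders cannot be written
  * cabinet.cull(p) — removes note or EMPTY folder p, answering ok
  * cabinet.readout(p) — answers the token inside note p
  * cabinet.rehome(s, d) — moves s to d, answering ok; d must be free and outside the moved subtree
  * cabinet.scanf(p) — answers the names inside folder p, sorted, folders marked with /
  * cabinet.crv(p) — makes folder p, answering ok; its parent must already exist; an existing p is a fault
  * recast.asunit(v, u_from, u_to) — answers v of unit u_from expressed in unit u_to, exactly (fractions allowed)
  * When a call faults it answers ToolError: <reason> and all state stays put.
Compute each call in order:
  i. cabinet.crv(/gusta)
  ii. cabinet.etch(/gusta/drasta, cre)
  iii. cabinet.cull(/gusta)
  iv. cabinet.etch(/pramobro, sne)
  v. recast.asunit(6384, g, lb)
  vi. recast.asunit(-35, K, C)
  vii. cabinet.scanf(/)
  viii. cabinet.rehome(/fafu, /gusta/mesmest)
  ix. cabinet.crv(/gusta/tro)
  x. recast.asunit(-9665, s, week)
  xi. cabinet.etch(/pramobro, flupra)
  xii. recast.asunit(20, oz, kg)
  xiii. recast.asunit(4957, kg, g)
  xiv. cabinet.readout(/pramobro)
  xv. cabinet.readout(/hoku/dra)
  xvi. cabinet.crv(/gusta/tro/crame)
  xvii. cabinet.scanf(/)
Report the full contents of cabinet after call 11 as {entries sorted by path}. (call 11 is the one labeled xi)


Answer: {gusta/, gusta/drasta=cre, gusta/mesmest=grapramp, gusta/tro/, pramobro=flupra}

Derivation:
Now I run cabinet.crv(p='/gusta'), and observe ok.
I try cabinet.etch(p='/gusta/drasta', c='cre'): created.
I try cabinet.cull(p='/gusta'), → ToolError: not empty.
Invoking cabinet.etch(p='/pramobro', c='sne'), giving created.
I try recast.asunit(v='6384', u_from='g', u_to='lb'): 91200000/6479891.
Calling recast.asunit(v='-35', u_from='K', u_to='C'), yielding -6163/20.
Now I run cabinet.scanf(p='/'), giving [fafu, gusta/, pramobro].
Next I call cabinet.rehome(s='/fafu', d='/gusta/mesmest'), — result: ok.
Invoking cabinet.crv(p='/gusta/tro'), and get ok.
I run recast.asunit(v='-9665', u_from='s', u_to='week'), and see -1933/120960.
Now I run cabinet.etch(p='/pramobro', c='flupra'), and see overwrote.
Then recast.asunit(v='20', u_from='oz', u_to='kg'), → 45359237/80000000.
I run recast.asunit(v='4957', u_from='kg', u_to='g'), — result: 4957000.
Calling cabinet.readout(p='/pramobro'), — result: flupra.
Next I call cabinet.readout(p='/hoku/dra'), yielding ToolError: not found.
Invoking cabinet.crv(p='/gusta/tro/crame'), yielding ok.
Calling cabinet.scanf(p='/'), → [gusta/, pramobro].


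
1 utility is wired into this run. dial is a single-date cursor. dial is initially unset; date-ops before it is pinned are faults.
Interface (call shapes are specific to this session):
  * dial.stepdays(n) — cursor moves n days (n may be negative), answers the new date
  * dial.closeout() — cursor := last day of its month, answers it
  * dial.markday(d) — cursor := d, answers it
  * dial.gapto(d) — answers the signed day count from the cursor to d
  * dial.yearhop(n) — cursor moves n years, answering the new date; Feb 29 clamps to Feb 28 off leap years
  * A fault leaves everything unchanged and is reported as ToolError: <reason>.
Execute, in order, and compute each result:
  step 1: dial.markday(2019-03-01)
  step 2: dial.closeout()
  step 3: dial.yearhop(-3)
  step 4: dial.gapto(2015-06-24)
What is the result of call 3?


Then markday passing d: 2019-03-01, — result: 2019-03-01.
I run closeout(), and get 2019-03-31.
Now I run yearhop passing n: -3, and see 2016-03-31.
Invoking gapto passing d: 2015-06-24, and get -281.

Answer: 2016-03-31


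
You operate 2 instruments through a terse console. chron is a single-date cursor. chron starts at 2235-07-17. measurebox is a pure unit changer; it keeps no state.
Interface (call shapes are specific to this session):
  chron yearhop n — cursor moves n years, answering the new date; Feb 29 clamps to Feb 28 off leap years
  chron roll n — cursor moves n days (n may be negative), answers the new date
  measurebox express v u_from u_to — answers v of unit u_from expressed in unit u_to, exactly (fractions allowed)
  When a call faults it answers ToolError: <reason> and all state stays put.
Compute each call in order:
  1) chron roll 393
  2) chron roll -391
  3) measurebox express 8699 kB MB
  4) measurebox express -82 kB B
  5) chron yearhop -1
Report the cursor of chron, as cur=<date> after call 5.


Answer: cur=2234-07-19

Derivation:
I invoke chron roll on n='393': 2236-08-13.
Next I call chron roll on n='-391', and observe 2235-07-19.
Invoking measurebox express on v='8699', u_from='kB', u_to='MB', and observe 8699/1000.
I invoke measurebox express on v='-82', u_from='kB', u_to='B', — result: -82000.
Calling chron yearhop on n='-1': 2234-07-19.


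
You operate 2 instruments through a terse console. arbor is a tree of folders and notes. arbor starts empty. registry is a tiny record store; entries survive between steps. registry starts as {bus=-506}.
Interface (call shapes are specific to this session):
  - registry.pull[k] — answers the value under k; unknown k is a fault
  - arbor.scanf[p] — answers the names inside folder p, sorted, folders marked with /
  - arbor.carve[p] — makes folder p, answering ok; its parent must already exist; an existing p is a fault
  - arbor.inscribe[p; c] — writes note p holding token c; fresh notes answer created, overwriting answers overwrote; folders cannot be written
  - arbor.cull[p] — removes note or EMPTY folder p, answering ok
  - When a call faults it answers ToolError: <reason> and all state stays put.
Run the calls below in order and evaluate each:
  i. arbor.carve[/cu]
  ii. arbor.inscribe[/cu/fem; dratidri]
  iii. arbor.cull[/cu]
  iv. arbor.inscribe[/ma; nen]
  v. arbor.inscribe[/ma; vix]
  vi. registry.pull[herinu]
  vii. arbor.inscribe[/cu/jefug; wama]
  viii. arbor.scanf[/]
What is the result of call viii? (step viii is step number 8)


Answer: [cu/, ma]

Derivation:
> arbor.carve p: /cu
[out] ok
> arbor.inscribe p: /cu/fem c: dratidri
[out] created
> arbor.cull p: /cu
[out] ToolError: not empty
> arbor.inscribe p: /ma c: nen
[out] created
> arbor.inscribe p: /ma c: vix
[out] overwrote
> registry.pull k: herinu
[out] ToolError: no such key herinu
> arbor.inscribe p: /cu/jefug c: wama
[out] created
> arbor.scanf p: /
[out] [cu/, ma]


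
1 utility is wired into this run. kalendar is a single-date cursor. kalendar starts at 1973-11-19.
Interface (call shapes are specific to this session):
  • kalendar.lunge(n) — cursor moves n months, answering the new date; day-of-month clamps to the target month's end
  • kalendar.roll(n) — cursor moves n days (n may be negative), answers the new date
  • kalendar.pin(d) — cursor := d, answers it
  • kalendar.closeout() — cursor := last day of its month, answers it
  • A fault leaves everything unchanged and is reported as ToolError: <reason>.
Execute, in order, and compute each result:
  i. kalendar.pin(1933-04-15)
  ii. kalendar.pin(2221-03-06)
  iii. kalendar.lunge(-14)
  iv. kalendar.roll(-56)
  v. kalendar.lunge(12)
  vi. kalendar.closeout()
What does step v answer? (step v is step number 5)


-- 1. kalendar.pin(d: 1933-04-15) -> 1933-04-15
-- 2. kalendar.pin(d: 2221-03-06) -> 2221-03-06
-- 3. kalendar.lunge(n: -14) -> 2220-01-06
-- 4. kalendar.roll(n: -56) -> 2219-11-11
-- 5. kalendar.lunge(n: 12) -> 2220-11-11
-- 6. kalendar.closeout() -> 2220-11-30

Answer: 2220-11-11


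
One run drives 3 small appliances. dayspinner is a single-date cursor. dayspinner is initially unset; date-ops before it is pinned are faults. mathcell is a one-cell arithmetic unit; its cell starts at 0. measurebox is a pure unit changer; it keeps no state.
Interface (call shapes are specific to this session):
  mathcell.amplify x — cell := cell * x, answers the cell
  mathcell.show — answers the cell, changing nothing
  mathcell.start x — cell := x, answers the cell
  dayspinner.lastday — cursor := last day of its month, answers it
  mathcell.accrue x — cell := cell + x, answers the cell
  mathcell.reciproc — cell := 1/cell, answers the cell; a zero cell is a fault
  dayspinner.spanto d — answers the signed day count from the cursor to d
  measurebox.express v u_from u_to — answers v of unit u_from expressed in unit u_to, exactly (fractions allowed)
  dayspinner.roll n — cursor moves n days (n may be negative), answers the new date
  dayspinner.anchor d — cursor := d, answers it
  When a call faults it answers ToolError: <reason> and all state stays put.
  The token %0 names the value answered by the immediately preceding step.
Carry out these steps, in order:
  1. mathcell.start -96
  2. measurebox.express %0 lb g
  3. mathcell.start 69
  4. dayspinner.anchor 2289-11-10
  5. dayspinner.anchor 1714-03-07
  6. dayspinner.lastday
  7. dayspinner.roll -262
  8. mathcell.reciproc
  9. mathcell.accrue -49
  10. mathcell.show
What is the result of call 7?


Do: start[x=-96]
See: -96
Do: express[v=%0; u_from=lb; u_to=g]
See: -136077711/3125
Do: start[x=69]
See: 69
Do: anchor[d=2289-11-10]
See: 2289-11-10
Do: anchor[d=1714-03-07]
See: 1714-03-07
Do: lastday[]
See: 1714-03-31
Do: roll[n=-262]
See: 1713-07-12
Do: reciproc[]
See: 1/69
Do: accrue[x=-49]
See: -3380/69
Do: show[]
See: -3380/69

Answer: 1713-07-12


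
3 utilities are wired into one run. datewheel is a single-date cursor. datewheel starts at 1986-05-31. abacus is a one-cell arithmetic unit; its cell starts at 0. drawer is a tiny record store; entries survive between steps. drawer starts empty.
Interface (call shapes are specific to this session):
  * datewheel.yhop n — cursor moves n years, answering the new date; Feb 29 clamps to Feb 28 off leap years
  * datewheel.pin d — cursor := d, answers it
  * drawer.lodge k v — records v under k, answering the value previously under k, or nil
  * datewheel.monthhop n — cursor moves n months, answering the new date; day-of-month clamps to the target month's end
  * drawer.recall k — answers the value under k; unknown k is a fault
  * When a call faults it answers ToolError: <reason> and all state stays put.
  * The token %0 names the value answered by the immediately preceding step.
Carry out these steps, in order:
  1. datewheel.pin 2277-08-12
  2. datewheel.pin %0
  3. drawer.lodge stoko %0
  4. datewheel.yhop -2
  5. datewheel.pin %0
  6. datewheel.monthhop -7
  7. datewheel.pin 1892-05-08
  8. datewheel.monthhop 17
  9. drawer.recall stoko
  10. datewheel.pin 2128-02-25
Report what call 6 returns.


Answer: 2275-01-12

Derivation:
CALL datewheel.pin[d=2277-08-12]
RET  2277-08-12
CALL datewheel.pin[d=%0]
RET  2277-08-12
CALL drawer.lodge[k=stoko; v=%0]
RET  nil
CALL datewheel.yhop[n=-2]
RET  2275-08-12
CALL datewheel.pin[d=%0]
RET  2275-08-12
CALL datewheel.monthhop[n=-7]
RET  2275-01-12
CALL datewheel.pin[d=1892-05-08]
RET  1892-05-08
CALL datewheel.monthhop[n=17]
RET  1893-10-08
CALL drawer.recall[k=stoko]
RET  2277-08-12
CALL datewheel.pin[d=2128-02-25]
RET  2128-02-25


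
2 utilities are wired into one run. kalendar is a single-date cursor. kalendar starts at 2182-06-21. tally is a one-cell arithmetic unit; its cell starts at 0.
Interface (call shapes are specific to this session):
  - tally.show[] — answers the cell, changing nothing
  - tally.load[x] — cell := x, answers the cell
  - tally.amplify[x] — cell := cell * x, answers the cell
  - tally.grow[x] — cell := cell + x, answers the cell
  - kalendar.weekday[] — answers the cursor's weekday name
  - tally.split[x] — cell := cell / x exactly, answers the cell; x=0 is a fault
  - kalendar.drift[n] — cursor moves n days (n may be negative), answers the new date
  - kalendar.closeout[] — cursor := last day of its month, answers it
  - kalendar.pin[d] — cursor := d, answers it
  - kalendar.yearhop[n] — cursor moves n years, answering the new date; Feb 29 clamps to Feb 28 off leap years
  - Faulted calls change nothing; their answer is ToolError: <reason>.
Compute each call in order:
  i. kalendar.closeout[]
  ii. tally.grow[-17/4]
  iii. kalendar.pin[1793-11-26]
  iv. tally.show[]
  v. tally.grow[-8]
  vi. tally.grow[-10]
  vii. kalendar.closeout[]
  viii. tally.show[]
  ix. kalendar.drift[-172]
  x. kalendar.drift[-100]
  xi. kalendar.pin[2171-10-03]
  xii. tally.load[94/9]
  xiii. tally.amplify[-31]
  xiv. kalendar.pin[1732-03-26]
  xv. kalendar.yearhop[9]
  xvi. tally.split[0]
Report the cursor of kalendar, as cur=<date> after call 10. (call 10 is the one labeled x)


Answer: cur=1793-03-03

Derivation:
-- kalendar.closeout() => 2182-06-30
-- tally.grow(x→-17/4) => -17/4
-- kalendar.pin(d→1793-11-26) => 1793-11-26
-- tally.show() => -17/4
-- tally.grow(x→-8) => -49/4
-- tally.grow(x→-10) => -89/4
-- kalendar.closeout() => 1793-11-30
-- tally.show() => -89/4
-- kalendar.drift(n→-172) => 1793-06-11
-- kalendar.drift(n→-100) => 1793-03-03
-- kalendar.pin(d→2171-10-03) => 2171-10-03
-- tally.load(x→94/9) => 94/9
-- tally.amplify(x→-31) => -2914/9
-- kalendar.pin(d→1732-03-26) => 1732-03-26
-- kalendar.yearhop(n→9) => 1741-03-26
-- tally.split(x→0) => ToolError: division by zero


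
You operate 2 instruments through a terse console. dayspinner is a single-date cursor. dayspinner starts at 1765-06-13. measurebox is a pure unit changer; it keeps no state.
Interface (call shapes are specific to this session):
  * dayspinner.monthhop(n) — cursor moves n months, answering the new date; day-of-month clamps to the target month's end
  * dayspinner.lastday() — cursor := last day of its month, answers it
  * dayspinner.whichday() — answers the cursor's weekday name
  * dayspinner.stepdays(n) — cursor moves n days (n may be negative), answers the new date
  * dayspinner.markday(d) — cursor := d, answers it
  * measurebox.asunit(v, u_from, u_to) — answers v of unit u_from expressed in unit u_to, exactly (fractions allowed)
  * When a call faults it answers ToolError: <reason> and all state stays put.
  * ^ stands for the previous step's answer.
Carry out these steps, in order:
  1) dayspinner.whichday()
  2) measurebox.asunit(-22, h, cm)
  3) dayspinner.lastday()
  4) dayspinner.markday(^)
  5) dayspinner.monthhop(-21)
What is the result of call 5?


! 1. dayspinner.whichday() ~> Thursday
! 2. measurebox.asunit(v→-22, u_from→h, u_to→cm) ~> ToolError: incompatible units
! 3. dayspinner.lastday() ~> 1765-06-30
! 4. dayspinner.markday(d→^) ~> 1765-06-30
! 5. dayspinner.monthhop(n→-21) ~> 1763-09-30

Answer: 1763-09-30


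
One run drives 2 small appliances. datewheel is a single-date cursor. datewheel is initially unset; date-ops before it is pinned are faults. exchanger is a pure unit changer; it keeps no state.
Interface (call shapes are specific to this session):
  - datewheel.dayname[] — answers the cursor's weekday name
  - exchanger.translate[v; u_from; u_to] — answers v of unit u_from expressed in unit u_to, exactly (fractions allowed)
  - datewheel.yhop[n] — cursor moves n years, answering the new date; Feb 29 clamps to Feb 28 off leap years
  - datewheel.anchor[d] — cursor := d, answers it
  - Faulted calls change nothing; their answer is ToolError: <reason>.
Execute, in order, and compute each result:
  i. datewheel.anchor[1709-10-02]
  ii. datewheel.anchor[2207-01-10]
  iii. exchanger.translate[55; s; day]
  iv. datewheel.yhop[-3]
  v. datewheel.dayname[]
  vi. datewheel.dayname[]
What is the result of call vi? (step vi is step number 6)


→ anchor(d='1709-10-02')
← 1709-10-02
→ anchor(d='2207-01-10')
← 2207-01-10
→ translate(v='55', u_from='s', u_to='day')
← 11/17280
→ yhop(n='-3')
← 2204-01-10
→ dayname()
← Tuesday
→ dayname()
← Tuesday

Answer: Tuesday


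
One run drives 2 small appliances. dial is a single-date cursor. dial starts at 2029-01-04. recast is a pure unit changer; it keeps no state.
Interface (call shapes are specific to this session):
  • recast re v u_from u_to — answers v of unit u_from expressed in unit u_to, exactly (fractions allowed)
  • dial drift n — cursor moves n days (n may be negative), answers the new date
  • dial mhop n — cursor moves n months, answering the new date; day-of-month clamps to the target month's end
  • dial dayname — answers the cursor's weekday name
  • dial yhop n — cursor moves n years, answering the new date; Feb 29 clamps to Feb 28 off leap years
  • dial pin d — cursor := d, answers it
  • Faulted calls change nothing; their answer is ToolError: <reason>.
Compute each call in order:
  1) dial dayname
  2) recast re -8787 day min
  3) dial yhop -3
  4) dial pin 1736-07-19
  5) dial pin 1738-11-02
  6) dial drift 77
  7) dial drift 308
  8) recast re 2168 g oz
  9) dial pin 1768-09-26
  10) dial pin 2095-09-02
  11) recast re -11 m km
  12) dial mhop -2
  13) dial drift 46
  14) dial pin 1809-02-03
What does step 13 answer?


Answer: 2095-08-17

Derivation:
-> dial dayname()
<- Thursday
-> recast re(v='-8787', u_from='day', u_to='min')
<- -12653280
-> dial yhop(n='-3')
<- 2026-01-04
-> dial pin(d='1736-07-19')
<- 1736-07-19
-> dial pin(d='1738-11-02')
<- 1738-11-02
-> dial drift(n='77')
<- 1739-01-18
-> dial drift(n='308')
<- 1739-11-22
-> recast re(v='2168', u_from='g', u_to='oz')
<- 3468800000/45359237
-> dial pin(d='1768-09-26')
<- 1768-09-26
-> dial pin(d='2095-09-02')
<- 2095-09-02
-> recast re(v='-11', u_from='m', u_to='km')
<- -11/1000
-> dial mhop(n='-2')
<- 2095-07-02
-> dial drift(n='46')
<- 2095-08-17
-> dial pin(d='1809-02-03')
<- 1809-02-03


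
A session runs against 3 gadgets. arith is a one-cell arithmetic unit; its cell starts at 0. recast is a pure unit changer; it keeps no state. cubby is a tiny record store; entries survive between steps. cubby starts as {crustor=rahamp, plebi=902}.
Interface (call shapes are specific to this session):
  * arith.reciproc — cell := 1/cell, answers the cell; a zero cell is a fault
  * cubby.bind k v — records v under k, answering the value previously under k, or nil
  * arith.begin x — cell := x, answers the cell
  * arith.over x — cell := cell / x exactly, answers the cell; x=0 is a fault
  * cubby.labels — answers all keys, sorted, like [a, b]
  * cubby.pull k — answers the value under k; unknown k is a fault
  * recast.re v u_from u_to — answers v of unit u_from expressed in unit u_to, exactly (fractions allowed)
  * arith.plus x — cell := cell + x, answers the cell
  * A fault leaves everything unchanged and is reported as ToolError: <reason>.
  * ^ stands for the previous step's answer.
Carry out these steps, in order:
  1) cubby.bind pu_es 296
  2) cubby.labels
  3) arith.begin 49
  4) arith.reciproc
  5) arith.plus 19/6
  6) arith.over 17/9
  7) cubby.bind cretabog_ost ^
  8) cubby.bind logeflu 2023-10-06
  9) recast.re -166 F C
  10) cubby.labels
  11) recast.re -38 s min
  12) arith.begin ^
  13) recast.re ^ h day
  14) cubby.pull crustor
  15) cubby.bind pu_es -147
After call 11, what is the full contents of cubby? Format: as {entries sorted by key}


Answer: {cretabog_ost=2811/1666, crustor=rahamp, logeflu=2023-10-06, plebi=902, pu_es=296}

Derivation:
! 1. bind(k: pu_es, v: 296) ~> nil
! 2. labels() ~> [crustor, plebi, pu_es]
! 3. begin(x: 49) ~> 49
! 4. reciproc() ~> 1/49
! 5. plus(x: 19/6) ~> 937/294
! 6. over(x: 17/9) ~> 2811/1666
! 7. bind(k: cretabog_ost, v: ^) ~> nil
! 8. bind(k: logeflu, v: 2023-10-06) ~> nil
! 9. re(v: -166, u_from: F, u_to: C) ~> -110
! 10. labels() ~> [cretabog_ost, crustor, logeflu, plebi, pu_es]
! 11. re(v: -38, u_from: s, u_to: min) ~> -19/30
! 12. begin(x: ^) ~> -19/30
! 13. re(v: ^, u_from: h, u_to: day) ~> -19/720
! 14. pull(k: crustor) ~> rahamp
! 15. bind(k: pu_es, v: -147) ~> 296


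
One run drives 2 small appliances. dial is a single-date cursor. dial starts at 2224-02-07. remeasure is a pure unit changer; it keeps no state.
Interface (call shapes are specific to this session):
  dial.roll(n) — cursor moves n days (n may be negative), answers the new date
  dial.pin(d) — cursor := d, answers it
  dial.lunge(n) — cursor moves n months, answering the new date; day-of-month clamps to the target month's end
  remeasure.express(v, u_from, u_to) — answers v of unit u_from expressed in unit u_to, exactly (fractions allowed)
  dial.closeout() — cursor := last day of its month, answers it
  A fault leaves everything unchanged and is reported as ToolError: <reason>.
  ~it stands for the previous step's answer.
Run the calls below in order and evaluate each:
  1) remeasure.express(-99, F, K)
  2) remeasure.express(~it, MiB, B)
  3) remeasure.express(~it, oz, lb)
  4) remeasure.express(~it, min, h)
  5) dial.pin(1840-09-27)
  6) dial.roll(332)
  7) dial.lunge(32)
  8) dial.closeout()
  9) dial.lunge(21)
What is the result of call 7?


CALL express[v='-99'; u_from='F'; u_to='K']
RET  36067/180
CALL express[v='~it'; u_from='MiB'; u_to='B']
RET  9454747648/45
CALL express[v='~it'; u_from='oz'; u_to='lb']
RET  590921728/45
CALL express[v='~it'; u_from='min'; u_to='h']
RET  147730432/675
CALL pin[d='1840-09-27']
RET  1840-09-27
CALL roll[n='332']
RET  1841-08-25
CALL lunge[n='32']
RET  1844-04-25
CALL closeout[]
RET  1844-04-30
CALL lunge[n='21']
RET  1846-01-30

Answer: 1844-04-25


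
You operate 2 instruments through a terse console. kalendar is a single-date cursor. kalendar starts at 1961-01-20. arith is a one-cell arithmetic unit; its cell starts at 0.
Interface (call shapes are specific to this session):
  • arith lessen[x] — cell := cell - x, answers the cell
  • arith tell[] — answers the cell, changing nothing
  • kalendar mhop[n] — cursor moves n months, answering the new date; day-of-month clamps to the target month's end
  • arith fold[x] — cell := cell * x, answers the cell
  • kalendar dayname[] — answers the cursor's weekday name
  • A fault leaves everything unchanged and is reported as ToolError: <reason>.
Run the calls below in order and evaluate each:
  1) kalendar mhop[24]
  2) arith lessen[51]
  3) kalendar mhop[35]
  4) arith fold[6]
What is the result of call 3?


Answer: 1965-12-20

Derivation:
// 1. kalendar mhop(n=24) == 1963-01-20
// 2. arith lessen(x=51) == -51
// 3. kalendar mhop(n=35) == 1965-12-20
// 4. arith fold(x=6) == -306


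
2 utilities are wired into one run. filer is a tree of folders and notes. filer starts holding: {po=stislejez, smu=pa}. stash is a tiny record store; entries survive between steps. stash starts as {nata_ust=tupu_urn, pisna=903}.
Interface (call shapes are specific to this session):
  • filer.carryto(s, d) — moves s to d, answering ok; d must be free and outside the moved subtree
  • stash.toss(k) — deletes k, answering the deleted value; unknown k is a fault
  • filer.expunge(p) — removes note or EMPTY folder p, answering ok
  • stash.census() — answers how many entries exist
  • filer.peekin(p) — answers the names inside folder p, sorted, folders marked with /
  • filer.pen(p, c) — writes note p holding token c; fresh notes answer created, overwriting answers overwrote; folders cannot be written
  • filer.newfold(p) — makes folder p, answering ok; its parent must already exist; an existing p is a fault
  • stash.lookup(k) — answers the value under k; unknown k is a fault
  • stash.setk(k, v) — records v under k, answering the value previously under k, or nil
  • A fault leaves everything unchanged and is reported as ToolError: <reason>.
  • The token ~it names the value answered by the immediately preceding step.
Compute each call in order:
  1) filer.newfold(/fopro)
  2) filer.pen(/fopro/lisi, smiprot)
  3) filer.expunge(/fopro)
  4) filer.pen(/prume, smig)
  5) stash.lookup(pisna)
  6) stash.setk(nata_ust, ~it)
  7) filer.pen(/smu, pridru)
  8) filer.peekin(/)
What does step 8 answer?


Answer: [fopro/, po, prume, smu]

Derivation:
Next I call filer.newfold on p='/fopro', — result: ok.
Next I call filer.pen on p='/fopro/lisi', c='smiprot': created.
Using filer.expunge on p='/fopro', yielding ToolError: not empty.
I use filer.pen on p='/prume', c='smig', and observe created.
I call stash.lookup on k='pisna', yielding 903.
I call stash.setk on k='nata_ust', v='~it', yielding tupu_urn.
I invoke filer.pen on p='/smu', c='pridru', and observe overwrote.
Next I call filer.peekin on p='/': [fopro/, po, prume, smu].


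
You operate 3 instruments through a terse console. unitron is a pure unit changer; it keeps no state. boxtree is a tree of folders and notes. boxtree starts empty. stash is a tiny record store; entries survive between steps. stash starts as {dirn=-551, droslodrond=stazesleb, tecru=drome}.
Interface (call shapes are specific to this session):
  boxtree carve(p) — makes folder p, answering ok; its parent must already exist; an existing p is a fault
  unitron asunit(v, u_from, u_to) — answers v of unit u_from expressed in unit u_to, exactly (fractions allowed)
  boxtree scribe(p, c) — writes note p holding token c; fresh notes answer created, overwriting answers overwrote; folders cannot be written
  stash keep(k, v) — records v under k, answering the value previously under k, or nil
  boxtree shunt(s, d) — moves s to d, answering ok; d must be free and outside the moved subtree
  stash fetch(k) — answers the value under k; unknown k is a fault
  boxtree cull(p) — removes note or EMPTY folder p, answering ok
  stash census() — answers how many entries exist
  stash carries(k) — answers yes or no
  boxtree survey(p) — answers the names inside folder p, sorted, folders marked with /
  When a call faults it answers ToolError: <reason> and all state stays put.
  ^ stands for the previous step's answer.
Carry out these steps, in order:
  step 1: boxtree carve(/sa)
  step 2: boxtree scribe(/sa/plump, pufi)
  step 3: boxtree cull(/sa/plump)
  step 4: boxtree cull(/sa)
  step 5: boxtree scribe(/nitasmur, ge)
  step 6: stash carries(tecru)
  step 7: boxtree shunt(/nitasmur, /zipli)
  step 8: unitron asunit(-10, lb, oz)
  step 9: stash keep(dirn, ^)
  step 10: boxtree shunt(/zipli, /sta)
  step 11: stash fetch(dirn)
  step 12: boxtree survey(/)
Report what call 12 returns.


Answer: [sta]

Derivation:
Step: boxtree carve[p→/sa]
Result: ok
Step: boxtree scribe[p→/sa/plump; c→pufi]
Result: created
Step: boxtree cull[p→/sa/plump]
Result: ok
Step: boxtree cull[p→/sa]
Result: ok
Step: boxtree scribe[p→/nitasmur; c→ge]
Result: created
Step: stash carries[k→tecru]
Result: yes
Step: boxtree shunt[s→/nitasmur; d→/zipli]
Result: ok
Step: unitron asunit[v→-10; u_from→lb; u_to→oz]
Result: -160
Step: stash keep[k→dirn; v→^]
Result: -551
Step: boxtree shunt[s→/zipli; d→/sta]
Result: ok
Step: stash fetch[k→dirn]
Result: -160
Step: boxtree survey[p→/]
Result: [sta]


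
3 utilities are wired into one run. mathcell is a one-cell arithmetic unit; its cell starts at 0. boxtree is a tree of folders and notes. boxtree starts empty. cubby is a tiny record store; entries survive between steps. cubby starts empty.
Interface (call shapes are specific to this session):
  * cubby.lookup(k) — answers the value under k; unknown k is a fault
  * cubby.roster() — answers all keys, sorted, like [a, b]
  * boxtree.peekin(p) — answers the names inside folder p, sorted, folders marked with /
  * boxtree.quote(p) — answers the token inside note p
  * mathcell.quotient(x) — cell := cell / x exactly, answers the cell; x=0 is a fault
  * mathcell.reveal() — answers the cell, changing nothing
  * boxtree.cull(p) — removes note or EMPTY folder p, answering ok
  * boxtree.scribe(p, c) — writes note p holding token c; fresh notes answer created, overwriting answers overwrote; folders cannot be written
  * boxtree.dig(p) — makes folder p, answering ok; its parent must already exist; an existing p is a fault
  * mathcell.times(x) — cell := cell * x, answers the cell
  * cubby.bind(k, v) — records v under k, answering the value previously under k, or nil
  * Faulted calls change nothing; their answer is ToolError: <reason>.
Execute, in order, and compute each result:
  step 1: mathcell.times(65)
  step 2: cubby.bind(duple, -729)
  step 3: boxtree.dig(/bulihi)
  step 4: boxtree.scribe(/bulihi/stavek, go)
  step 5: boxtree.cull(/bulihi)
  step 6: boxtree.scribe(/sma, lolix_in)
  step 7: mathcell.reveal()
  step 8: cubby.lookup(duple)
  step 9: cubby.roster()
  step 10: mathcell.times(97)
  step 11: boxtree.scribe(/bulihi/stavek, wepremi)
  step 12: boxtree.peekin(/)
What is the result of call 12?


Act: mathcell.times[x='65']
Obs: 0
Act: cubby.bind[k='duple'; v='-729']
Obs: nil
Act: boxtree.dig[p='/bulihi']
Obs: ok
Act: boxtree.scribe[p='/bulihi/stavek'; c='go']
Obs: created
Act: boxtree.cull[p='/bulihi']
Obs: ToolError: not empty
Act: boxtree.scribe[p='/sma'; c='lolix_in']
Obs: created
Act: mathcell.reveal[]
Obs: 0
Act: cubby.lookup[k='duple']
Obs: -729
Act: cubby.roster[]
Obs: [duple]
Act: mathcell.times[x='97']
Obs: 0
Act: boxtree.scribe[p='/bulihi/stavek'; c='wepremi']
Obs: overwrote
Act: boxtree.peekin[p='/']
Obs: [bulihi/, sma]

Answer: [bulihi/, sma]
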